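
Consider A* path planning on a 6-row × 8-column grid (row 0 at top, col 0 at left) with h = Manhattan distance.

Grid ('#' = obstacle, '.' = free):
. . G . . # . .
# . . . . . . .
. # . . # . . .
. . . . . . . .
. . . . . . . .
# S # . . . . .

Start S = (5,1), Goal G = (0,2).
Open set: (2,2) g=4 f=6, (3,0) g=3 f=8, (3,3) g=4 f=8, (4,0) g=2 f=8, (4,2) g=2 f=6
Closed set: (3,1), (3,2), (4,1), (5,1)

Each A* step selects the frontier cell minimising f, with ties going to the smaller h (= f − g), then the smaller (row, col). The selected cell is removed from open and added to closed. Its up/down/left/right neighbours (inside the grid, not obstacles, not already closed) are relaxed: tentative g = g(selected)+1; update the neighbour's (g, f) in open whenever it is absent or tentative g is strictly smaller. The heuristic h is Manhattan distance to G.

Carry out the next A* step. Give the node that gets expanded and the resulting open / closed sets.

step 1: expand (2,2) (f=6, h=2) → closed; open now [(1,2) g=5 f=6, (2,3) g=5 f=8, (3,0) g=3 f=8, (3,3) g=4 f=8, (4,0) g=2 f=8, (4,2) g=2 f=6]

expanded=(2,2); open=[(1,2) g=5 f=6, (2,3) g=5 f=8, (3,0) g=3 f=8, (3,3) g=4 f=8, (4,0) g=2 f=8, (4,2) g=2 f=6]; closed=[(2,2), (3,1), (3,2), (4,1), (5,1)]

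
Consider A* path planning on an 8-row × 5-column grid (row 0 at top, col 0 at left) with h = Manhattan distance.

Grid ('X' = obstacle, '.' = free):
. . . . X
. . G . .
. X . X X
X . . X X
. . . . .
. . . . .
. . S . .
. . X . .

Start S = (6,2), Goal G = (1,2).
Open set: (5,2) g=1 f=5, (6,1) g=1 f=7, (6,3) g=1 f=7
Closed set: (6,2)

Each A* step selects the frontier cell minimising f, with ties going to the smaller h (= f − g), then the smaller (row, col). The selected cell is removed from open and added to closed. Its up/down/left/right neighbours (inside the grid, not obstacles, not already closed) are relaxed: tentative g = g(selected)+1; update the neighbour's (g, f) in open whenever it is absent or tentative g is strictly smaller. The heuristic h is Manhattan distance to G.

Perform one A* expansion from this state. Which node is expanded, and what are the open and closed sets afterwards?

step 1: expand (5,2) (f=5, h=4) → closed; open now [(4,2) g=2 f=5, (5,1) g=2 f=7, (5,3) g=2 f=7, (6,1) g=1 f=7, (6,3) g=1 f=7]

expanded=(5,2); open=[(4,2) g=2 f=5, (5,1) g=2 f=7, (5,3) g=2 f=7, (6,1) g=1 f=7, (6,3) g=1 f=7]; closed=[(5,2), (6,2)]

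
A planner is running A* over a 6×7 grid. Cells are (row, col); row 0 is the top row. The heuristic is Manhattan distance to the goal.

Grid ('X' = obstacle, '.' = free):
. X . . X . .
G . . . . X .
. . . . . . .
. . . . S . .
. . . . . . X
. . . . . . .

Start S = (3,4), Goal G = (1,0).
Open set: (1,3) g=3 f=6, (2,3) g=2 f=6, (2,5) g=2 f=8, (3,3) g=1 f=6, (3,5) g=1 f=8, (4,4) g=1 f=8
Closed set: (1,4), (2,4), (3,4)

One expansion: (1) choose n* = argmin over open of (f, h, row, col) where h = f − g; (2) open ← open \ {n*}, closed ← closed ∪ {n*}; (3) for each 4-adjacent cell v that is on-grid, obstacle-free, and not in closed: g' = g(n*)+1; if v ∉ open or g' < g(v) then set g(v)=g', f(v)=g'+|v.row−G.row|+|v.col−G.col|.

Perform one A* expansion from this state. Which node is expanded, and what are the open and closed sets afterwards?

expanded=(1,3); open=[(0,3) g=4 f=8, (1,2) g=4 f=6, (2,3) g=2 f=6, (2,5) g=2 f=8, (3,3) g=1 f=6, (3,5) g=1 f=8, (4,4) g=1 f=8]; closed=[(1,3), (1,4), (2,4), (3,4)]

step 1: expand (1,3) (f=6, h=3) → closed; open now [(0,3) g=4 f=8, (1,2) g=4 f=6, (2,3) g=2 f=6, (2,5) g=2 f=8, (3,3) g=1 f=6, (3,5) g=1 f=8, (4,4) g=1 f=8]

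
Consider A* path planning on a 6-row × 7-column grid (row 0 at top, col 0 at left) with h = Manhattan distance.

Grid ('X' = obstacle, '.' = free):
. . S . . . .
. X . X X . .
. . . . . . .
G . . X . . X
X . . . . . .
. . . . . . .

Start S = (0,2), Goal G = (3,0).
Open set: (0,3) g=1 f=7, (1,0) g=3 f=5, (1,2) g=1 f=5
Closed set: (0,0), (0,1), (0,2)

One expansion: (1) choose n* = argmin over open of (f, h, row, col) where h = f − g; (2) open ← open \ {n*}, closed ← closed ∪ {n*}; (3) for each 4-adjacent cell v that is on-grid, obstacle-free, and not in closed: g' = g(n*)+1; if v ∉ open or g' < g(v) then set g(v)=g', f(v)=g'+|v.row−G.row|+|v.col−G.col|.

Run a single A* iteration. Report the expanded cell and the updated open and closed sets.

expanded=(1,0); open=[(0,3) g=1 f=7, (1,2) g=1 f=5, (2,0) g=4 f=5]; closed=[(0,0), (0,1), (0,2), (1,0)]

step 1: expand (1,0) (f=5, h=2) → closed; open now [(0,3) g=1 f=7, (1,2) g=1 f=5, (2,0) g=4 f=5]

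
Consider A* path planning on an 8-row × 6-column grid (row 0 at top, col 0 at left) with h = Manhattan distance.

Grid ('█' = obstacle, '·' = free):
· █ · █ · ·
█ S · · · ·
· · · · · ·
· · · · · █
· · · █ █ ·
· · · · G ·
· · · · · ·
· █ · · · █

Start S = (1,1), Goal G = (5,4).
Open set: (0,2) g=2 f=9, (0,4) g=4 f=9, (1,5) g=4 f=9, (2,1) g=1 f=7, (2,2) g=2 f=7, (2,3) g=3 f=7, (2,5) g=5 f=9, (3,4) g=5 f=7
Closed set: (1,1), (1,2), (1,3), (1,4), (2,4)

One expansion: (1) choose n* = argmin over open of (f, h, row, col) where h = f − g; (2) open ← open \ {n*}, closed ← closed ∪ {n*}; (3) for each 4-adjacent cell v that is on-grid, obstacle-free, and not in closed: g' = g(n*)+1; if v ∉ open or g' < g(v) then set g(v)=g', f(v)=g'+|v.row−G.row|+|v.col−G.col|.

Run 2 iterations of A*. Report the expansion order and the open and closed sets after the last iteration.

step 1: expand (3,4) (f=7, h=2) → closed; open now [(0,2) g=2 f=9, (0,4) g=4 f=9, (1,5) g=4 f=9, (2,1) g=1 f=7, (2,2) g=2 f=7, (2,3) g=3 f=7, (2,5) g=5 f=9, (3,3) g=6 f=9]
step 2: expand (2,3) (f=7, h=4) → closed; open now [(0,2) g=2 f=9, (0,4) g=4 f=9, (1,5) g=4 f=9, (2,1) g=1 f=7, (2,2) g=2 f=7, (2,5) g=5 f=9, (3,3) g=4 f=7]

order=[(3,4) → (2,3)]; open=[(0,2) g=2 f=9, (0,4) g=4 f=9, (1,5) g=4 f=9, (2,1) g=1 f=7, (2,2) g=2 f=7, (2,5) g=5 f=9, (3,3) g=4 f=7]; closed=[(1,1), (1,2), (1,3), (1,4), (2,3), (2,4), (3,4)]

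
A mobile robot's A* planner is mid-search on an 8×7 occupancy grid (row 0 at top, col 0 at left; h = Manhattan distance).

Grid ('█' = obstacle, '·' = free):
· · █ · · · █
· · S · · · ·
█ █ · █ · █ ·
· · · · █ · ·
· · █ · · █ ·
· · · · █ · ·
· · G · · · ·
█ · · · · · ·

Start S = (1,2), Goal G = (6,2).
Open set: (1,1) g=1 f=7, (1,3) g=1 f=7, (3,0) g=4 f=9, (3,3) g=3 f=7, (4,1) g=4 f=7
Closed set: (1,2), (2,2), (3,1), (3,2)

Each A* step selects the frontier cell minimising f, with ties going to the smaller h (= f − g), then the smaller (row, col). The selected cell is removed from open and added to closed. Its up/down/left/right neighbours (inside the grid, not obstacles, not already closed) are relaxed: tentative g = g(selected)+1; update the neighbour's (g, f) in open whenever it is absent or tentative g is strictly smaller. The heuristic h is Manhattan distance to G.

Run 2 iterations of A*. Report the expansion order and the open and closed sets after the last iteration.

order=[(4,1) → (5,1)]; open=[(1,1) g=1 f=7, (1,3) g=1 f=7, (3,0) g=4 f=9, (3,3) g=3 f=7, (4,0) g=5 f=9, (5,0) g=6 f=9, (5,2) g=6 f=7, (6,1) g=6 f=7]; closed=[(1,2), (2,2), (3,1), (3,2), (4,1), (5,1)]

step 1: expand (4,1) (f=7, h=3) → closed; open now [(1,1) g=1 f=7, (1,3) g=1 f=7, (3,0) g=4 f=9, (3,3) g=3 f=7, (4,0) g=5 f=9, (5,1) g=5 f=7]
step 2: expand (5,1) (f=7, h=2) → closed; open now [(1,1) g=1 f=7, (1,3) g=1 f=7, (3,0) g=4 f=9, (3,3) g=3 f=7, (4,0) g=5 f=9, (5,0) g=6 f=9, (5,2) g=6 f=7, (6,1) g=6 f=7]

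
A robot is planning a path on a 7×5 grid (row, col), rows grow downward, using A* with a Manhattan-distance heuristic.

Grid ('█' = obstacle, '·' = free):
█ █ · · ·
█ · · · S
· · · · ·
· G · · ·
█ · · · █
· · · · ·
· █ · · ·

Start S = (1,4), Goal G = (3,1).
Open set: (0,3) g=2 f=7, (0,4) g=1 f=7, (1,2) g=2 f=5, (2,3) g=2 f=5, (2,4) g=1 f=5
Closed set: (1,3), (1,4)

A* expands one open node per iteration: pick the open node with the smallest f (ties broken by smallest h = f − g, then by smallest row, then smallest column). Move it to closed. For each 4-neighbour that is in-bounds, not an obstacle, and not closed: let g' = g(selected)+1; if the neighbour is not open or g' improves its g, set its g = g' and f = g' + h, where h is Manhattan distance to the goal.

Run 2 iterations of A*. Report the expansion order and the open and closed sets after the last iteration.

step 1: expand (1,2) (f=5, h=3) → closed; open now [(0,2) g=3 f=7, (0,3) g=2 f=7, (0,4) g=1 f=7, (1,1) g=3 f=5, (2,2) g=3 f=5, (2,3) g=2 f=5, (2,4) g=1 f=5]
step 2: expand (1,1) (f=5, h=2) → closed; open now [(0,2) g=3 f=7, (0,3) g=2 f=7, (0,4) g=1 f=7, (2,1) g=4 f=5, (2,2) g=3 f=5, (2,3) g=2 f=5, (2,4) g=1 f=5]

order=[(1,2) → (1,1)]; open=[(0,2) g=3 f=7, (0,3) g=2 f=7, (0,4) g=1 f=7, (2,1) g=4 f=5, (2,2) g=3 f=5, (2,3) g=2 f=5, (2,4) g=1 f=5]; closed=[(1,1), (1,2), (1,3), (1,4)]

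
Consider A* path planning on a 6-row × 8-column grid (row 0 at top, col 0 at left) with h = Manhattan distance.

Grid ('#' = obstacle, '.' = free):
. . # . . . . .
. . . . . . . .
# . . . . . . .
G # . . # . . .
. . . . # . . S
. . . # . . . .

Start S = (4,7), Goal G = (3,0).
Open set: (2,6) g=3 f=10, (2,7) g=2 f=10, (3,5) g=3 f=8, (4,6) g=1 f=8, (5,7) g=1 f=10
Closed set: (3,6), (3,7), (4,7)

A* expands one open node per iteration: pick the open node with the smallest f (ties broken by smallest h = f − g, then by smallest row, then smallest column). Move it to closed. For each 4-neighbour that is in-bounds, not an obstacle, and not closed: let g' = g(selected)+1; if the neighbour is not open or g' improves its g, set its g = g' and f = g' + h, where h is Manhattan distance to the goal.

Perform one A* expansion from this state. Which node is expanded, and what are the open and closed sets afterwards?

step 1: expand (3,5) (f=8, h=5) → closed; open now [(2,5) g=4 f=10, (2,6) g=3 f=10, (2,7) g=2 f=10, (4,5) g=4 f=10, (4,6) g=1 f=8, (5,7) g=1 f=10]

expanded=(3,5); open=[(2,5) g=4 f=10, (2,6) g=3 f=10, (2,7) g=2 f=10, (4,5) g=4 f=10, (4,6) g=1 f=8, (5,7) g=1 f=10]; closed=[(3,5), (3,6), (3,7), (4,7)]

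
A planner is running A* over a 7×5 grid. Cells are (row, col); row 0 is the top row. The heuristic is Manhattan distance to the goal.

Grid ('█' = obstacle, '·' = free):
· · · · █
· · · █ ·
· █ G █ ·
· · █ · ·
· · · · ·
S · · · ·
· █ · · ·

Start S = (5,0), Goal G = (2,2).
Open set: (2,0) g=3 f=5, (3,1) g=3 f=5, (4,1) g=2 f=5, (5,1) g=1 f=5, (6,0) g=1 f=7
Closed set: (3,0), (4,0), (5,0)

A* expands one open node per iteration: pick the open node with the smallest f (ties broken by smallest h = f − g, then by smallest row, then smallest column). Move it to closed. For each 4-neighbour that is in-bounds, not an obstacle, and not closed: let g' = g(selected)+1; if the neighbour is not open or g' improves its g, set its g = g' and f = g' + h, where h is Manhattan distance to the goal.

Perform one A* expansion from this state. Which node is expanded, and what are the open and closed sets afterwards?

expanded=(2,0); open=[(1,0) g=4 f=7, (3,1) g=3 f=5, (4,1) g=2 f=5, (5,1) g=1 f=5, (6,0) g=1 f=7]; closed=[(2,0), (3,0), (4,0), (5,0)]

step 1: expand (2,0) (f=5, h=2) → closed; open now [(1,0) g=4 f=7, (3,1) g=3 f=5, (4,1) g=2 f=5, (5,1) g=1 f=5, (6,0) g=1 f=7]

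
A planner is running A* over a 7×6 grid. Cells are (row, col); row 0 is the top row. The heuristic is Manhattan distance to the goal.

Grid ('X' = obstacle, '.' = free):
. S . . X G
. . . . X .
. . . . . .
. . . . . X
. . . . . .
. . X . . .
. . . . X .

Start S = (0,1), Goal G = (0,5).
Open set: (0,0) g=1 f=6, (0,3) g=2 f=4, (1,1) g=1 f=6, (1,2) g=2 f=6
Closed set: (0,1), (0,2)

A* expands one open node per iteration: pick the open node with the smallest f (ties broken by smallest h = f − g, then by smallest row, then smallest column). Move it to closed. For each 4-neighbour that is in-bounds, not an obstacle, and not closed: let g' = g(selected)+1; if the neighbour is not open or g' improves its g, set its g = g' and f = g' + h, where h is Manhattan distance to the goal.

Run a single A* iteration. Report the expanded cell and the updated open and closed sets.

expanded=(0,3); open=[(0,0) g=1 f=6, (1,1) g=1 f=6, (1,2) g=2 f=6, (1,3) g=3 f=6]; closed=[(0,1), (0,2), (0,3)]

step 1: expand (0,3) (f=4, h=2) → closed; open now [(0,0) g=1 f=6, (1,1) g=1 f=6, (1,2) g=2 f=6, (1,3) g=3 f=6]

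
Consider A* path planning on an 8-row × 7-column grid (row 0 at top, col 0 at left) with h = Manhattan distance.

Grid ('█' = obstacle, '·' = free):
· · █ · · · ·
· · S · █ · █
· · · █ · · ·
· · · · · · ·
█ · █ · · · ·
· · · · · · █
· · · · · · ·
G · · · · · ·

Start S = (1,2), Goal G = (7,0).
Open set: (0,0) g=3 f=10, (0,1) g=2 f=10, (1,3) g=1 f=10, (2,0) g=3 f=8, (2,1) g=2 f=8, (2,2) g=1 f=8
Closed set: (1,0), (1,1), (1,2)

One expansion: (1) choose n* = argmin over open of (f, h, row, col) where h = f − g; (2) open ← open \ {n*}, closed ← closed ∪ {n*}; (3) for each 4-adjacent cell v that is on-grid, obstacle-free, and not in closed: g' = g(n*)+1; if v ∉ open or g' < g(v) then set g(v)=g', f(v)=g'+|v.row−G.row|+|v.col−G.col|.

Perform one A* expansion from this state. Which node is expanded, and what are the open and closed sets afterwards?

step 1: expand (2,0) (f=8, h=5) → closed; open now [(0,0) g=3 f=10, (0,1) g=2 f=10, (1,3) g=1 f=10, (2,1) g=2 f=8, (2,2) g=1 f=8, (3,0) g=4 f=8]

expanded=(2,0); open=[(0,0) g=3 f=10, (0,1) g=2 f=10, (1,3) g=1 f=10, (2,1) g=2 f=8, (2,2) g=1 f=8, (3,0) g=4 f=8]; closed=[(1,0), (1,1), (1,2), (2,0)]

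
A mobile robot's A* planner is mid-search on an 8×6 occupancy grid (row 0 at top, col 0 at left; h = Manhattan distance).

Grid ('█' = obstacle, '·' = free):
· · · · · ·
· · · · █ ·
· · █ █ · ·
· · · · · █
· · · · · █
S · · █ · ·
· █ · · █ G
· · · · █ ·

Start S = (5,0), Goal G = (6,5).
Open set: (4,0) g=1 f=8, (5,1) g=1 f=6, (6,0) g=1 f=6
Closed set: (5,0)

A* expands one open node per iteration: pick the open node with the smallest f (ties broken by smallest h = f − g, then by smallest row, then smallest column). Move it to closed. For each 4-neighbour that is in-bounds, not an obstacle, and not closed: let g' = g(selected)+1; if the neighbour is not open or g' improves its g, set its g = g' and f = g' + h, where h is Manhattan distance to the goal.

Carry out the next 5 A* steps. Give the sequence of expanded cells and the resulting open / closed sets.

step 1: expand (5,1) (f=6, h=5) → closed; open now [(4,0) g=1 f=8, (4,1) g=2 f=8, (5,2) g=2 f=6, (6,0) g=1 f=6]
step 2: expand (5,2) (f=6, h=4) → closed; open now [(4,0) g=1 f=8, (4,1) g=2 f=8, (4,2) g=3 f=8, (6,0) g=1 f=6, (6,2) g=3 f=6]
step 3: expand (6,2) (f=6, h=3) → closed; open now [(4,0) g=1 f=8, (4,1) g=2 f=8, (4,2) g=3 f=8, (6,0) g=1 f=6, (6,3) g=4 f=6, (7,2) g=4 f=8]
step 4: expand (6,3) (f=6, h=2) → closed; open now [(4,0) g=1 f=8, (4,1) g=2 f=8, (4,2) g=3 f=8, (6,0) g=1 f=6, (7,2) g=4 f=8, (7,3) g=5 f=8]
step 5: expand (6,0) (f=6, h=5) → closed; open now [(4,0) g=1 f=8, (4,1) g=2 f=8, (4,2) g=3 f=8, (7,0) g=2 f=8, (7,2) g=4 f=8, (7,3) g=5 f=8]

order=[(5,1) → (5,2) → (6,2) → (6,3) → (6,0)]; open=[(4,0) g=1 f=8, (4,1) g=2 f=8, (4,2) g=3 f=8, (7,0) g=2 f=8, (7,2) g=4 f=8, (7,3) g=5 f=8]; closed=[(5,0), (5,1), (5,2), (6,0), (6,2), (6,3)]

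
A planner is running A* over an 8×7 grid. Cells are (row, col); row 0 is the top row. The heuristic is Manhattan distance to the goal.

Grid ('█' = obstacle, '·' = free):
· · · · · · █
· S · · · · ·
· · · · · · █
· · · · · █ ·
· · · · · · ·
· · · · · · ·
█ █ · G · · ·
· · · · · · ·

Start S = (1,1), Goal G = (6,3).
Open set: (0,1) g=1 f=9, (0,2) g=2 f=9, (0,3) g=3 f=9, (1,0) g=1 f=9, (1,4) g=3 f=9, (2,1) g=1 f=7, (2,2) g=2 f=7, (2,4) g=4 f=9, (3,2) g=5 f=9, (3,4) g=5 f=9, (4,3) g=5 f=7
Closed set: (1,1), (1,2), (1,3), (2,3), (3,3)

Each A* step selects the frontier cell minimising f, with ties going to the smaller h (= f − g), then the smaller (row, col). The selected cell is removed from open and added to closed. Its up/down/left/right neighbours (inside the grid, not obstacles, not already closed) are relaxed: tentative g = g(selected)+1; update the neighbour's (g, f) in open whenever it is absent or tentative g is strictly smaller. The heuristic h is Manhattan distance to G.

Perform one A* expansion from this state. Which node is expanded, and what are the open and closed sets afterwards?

expanded=(4,3); open=[(0,1) g=1 f=9, (0,2) g=2 f=9, (0,3) g=3 f=9, (1,0) g=1 f=9, (1,4) g=3 f=9, (2,1) g=1 f=7, (2,2) g=2 f=7, (2,4) g=4 f=9, (3,2) g=5 f=9, (3,4) g=5 f=9, (4,2) g=6 f=9, (4,4) g=6 f=9, (5,3) g=6 f=7]; closed=[(1,1), (1,2), (1,3), (2,3), (3,3), (4,3)]

step 1: expand (4,3) (f=7, h=2) → closed; open now [(0,1) g=1 f=9, (0,2) g=2 f=9, (0,3) g=3 f=9, (1,0) g=1 f=9, (1,4) g=3 f=9, (2,1) g=1 f=7, (2,2) g=2 f=7, (2,4) g=4 f=9, (3,2) g=5 f=9, (3,4) g=5 f=9, (4,2) g=6 f=9, (4,4) g=6 f=9, (5,3) g=6 f=7]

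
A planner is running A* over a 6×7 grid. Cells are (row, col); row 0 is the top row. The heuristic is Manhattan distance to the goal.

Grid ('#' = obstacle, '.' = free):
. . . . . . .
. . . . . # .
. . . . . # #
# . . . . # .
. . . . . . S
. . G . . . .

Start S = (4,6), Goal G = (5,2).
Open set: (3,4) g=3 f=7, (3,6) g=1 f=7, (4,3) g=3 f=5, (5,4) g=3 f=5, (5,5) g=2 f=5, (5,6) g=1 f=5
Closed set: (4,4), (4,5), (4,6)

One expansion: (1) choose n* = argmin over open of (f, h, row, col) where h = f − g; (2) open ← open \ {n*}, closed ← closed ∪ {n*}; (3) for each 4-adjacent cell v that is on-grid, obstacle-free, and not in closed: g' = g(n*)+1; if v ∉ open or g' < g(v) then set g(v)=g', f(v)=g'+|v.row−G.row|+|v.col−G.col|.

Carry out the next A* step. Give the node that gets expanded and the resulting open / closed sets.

step 1: expand (4,3) (f=5, h=2) → closed; open now [(3,3) g=4 f=7, (3,4) g=3 f=7, (3,6) g=1 f=7, (4,2) g=4 f=5, (5,3) g=4 f=5, (5,4) g=3 f=5, (5,5) g=2 f=5, (5,6) g=1 f=5]

expanded=(4,3); open=[(3,3) g=4 f=7, (3,4) g=3 f=7, (3,6) g=1 f=7, (4,2) g=4 f=5, (5,3) g=4 f=5, (5,4) g=3 f=5, (5,5) g=2 f=5, (5,6) g=1 f=5]; closed=[(4,3), (4,4), (4,5), (4,6)]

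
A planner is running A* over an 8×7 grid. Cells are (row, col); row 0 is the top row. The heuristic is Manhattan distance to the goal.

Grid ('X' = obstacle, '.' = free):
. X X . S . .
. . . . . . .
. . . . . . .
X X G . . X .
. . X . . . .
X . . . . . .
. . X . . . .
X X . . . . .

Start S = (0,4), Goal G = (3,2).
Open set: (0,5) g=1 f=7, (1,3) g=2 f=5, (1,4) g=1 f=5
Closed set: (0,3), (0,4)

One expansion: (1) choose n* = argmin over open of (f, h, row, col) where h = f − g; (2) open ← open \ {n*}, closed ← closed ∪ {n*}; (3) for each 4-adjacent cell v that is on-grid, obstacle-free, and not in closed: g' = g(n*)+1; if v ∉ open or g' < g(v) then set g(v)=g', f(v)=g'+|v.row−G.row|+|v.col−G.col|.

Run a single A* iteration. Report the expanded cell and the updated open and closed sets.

step 1: expand (1,3) (f=5, h=3) → closed; open now [(0,5) g=1 f=7, (1,2) g=3 f=5, (1,4) g=1 f=5, (2,3) g=3 f=5]

expanded=(1,3); open=[(0,5) g=1 f=7, (1,2) g=3 f=5, (1,4) g=1 f=5, (2,3) g=3 f=5]; closed=[(0,3), (0,4), (1,3)]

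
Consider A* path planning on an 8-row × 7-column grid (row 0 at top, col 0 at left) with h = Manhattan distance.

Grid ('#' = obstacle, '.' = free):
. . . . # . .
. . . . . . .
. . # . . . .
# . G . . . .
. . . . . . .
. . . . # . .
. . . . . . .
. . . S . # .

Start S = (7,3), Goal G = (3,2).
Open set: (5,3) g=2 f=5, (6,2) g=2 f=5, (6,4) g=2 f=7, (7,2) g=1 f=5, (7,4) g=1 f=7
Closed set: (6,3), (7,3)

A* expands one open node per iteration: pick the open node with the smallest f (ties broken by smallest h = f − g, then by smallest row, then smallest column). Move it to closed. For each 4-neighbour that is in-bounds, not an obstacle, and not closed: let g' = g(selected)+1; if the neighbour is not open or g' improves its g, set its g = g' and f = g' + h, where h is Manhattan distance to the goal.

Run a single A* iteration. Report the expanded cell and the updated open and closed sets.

step 1: expand (5,3) (f=5, h=3) → closed; open now [(4,3) g=3 f=5, (5,2) g=3 f=5, (6,2) g=2 f=5, (6,4) g=2 f=7, (7,2) g=1 f=5, (7,4) g=1 f=7]

expanded=(5,3); open=[(4,3) g=3 f=5, (5,2) g=3 f=5, (6,2) g=2 f=5, (6,4) g=2 f=7, (7,2) g=1 f=5, (7,4) g=1 f=7]; closed=[(5,3), (6,3), (7,3)]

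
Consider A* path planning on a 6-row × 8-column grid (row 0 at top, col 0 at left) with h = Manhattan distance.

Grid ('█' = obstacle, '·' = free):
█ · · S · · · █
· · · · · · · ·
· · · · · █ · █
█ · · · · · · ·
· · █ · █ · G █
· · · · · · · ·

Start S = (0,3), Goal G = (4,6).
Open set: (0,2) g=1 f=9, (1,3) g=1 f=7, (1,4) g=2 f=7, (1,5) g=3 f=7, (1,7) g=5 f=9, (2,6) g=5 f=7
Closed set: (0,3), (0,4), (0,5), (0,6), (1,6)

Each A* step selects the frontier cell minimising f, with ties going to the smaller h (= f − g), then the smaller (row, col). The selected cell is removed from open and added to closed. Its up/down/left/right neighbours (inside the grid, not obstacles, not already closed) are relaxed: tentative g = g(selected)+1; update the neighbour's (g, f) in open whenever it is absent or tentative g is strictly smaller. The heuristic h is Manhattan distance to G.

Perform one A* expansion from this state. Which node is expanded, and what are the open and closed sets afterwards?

expanded=(2,6); open=[(0,2) g=1 f=9, (1,3) g=1 f=7, (1,4) g=2 f=7, (1,5) g=3 f=7, (1,7) g=5 f=9, (3,6) g=6 f=7]; closed=[(0,3), (0,4), (0,5), (0,6), (1,6), (2,6)]

step 1: expand (2,6) (f=7, h=2) → closed; open now [(0,2) g=1 f=9, (1,3) g=1 f=7, (1,4) g=2 f=7, (1,5) g=3 f=7, (1,7) g=5 f=9, (3,6) g=6 f=7]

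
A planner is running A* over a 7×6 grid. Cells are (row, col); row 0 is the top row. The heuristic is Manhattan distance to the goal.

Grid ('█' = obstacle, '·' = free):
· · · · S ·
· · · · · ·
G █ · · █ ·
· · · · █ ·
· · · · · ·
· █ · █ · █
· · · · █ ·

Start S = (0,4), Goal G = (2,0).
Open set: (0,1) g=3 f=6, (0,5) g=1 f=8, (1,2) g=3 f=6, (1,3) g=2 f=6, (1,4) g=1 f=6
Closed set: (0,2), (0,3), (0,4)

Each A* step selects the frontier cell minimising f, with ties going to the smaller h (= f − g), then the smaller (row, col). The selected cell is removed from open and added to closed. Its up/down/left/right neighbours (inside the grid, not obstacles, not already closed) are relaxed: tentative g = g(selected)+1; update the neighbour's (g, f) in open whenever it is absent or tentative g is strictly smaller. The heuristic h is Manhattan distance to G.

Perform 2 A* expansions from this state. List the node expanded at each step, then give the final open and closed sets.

order=[(0,1) → (0,0)]; open=[(0,5) g=1 f=8, (1,0) g=5 f=6, (1,1) g=4 f=6, (1,2) g=3 f=6, (1,3) g=2 f=6, (1,4) g=1 f=6]; closed=[(0,0), (0,1), (0,2), (0,3), (0,4)]

step 1: expand (0,1) (f=6, h=3) → closed; open now [(0,0) g=4 f=6, (0,5) g=1 f=8, (1,1) g=4 f=6, (1,2) g=3 f=6, (1,3) g=2 f=6, (1,4) g=1 f=6]
step 2: expand (0,0) (f=6, h=2) → closed; open now [(0,5) g=1 f=8, (1,0) g=5 f=6, (1,1) g=4 f=6, (1,2) g=3 f=6, (1,3) g=2 f=6, (1,4) g=1 f=6]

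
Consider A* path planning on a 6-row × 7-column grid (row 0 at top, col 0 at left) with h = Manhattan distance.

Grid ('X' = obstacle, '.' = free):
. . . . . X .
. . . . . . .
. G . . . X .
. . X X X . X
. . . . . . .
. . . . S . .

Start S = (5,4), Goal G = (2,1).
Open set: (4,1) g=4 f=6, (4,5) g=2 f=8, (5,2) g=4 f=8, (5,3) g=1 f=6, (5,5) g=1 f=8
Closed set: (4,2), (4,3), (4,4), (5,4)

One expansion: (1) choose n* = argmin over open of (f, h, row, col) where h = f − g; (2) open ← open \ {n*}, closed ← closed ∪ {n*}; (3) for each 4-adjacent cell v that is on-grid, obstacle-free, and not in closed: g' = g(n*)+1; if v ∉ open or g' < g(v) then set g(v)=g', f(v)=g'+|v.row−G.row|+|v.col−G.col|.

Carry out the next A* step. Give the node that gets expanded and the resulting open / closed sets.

expanded=(4,1); open=[(3,1) g=5 f=6, (4,0) g=5 f=8, (4,5) g=2 f=8, (5,1) g=5 f=8, (5,2) g=4 f=8, (5,3) g=1 f=6, (5,5) g=1 f=8]; closed=[(4,1), (4,2), (4,3), (4,4), (5,4)]

step 1: expand (4,1) (f=6, h=2) → closed; open now [(3,1) g=5 f=6, (4,0) g=5 f=8, (4,5) g=2 f=8, (5,1) g=5 f=8, (5,2) g=4 f=8, (5,3) g=1 f=6, (5,5) g=1 f=8]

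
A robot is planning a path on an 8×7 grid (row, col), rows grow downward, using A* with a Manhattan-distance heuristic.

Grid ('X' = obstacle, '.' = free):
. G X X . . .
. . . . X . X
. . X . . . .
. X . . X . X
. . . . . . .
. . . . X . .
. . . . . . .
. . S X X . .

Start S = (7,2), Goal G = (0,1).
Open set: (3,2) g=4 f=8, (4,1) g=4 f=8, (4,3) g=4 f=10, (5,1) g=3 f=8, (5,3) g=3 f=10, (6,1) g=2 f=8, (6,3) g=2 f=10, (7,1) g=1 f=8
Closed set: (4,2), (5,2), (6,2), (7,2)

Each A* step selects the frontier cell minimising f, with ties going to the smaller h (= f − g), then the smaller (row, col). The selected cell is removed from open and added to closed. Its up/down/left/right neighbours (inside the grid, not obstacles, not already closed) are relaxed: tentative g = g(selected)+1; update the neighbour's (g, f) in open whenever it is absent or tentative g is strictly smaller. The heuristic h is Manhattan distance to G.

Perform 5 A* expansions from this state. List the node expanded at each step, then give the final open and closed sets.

order=[(3,2) → (4,1) → (5,1) → (6,1) → (7,1)]; open=[(3,3) g=5 f=10, (4,0) g=5 f=10, (4,3) g=4 f=10, (5,0) g=4 f=10, (5,3) g=3 f=10, (6,0) g=3 f=10, (6,3) g=2 f=10, (7,0) g=2 f=10]; closed=[(3,2), (4,1), (4,2), (5,1), (5,2), (6,1), (6,2), (7,1), (7,2)]

step 1: expand (3,2) (f=8, h=4) → closed; open now [(3,3) g=5 f=10, (4,1) g=4 f=8, (4,3) g=4 f=10, (5,1) g=3 f=8, (5,3) g=3 f=10, (6,1) g=2 f=8, (6,3) g=2 f=10, (7,1) g=1 f=8]
step 2: expand (4,1) (f=8, h=4) → closed; open now [(3,3) g=5 f=10, (4,0) g=5 f=10, (4,3) g=4 f=10, (5,1) g=3 f=8, (5,3) g=3 f=10, (6,1) g=2 f=8, (6,3) g=2 f=10, (7,1) g=1 f=8]
step 3: expand (5,1) (f=8, h=5) → closed; open now [(3,3) g=5 f=10, (4,0) g=5 f=10, (4,3) g=4 f=10, (5,0) g=4 f=10, (5,3) g=3 f=10, (6,1) g=2 f=8, (6,3) g=2 f=10, (7,1) g=1 f=8]
step 4: expand (6,1) (f=8, h=6) → closed; open now [(3,3) g=5 f=10, (4,0) g=5 f=10, (4,3) g=4 f=10, (5,0) g=4 f=10, (5,3) g=3 f=10, (6,0) g=3 f=10, (6,3) g=2 f=10, (7,1) g=1 f=8]
step 5: expand (7,1) (f=8, h=7) → closed; open now [(3,3) g=5 f=10, (4,0) g=5 f=10, (4,3) g=4 f=10, (5,0) g=4 f=10, (5,3) g=3 f=10, (6,0) g=3 f=10, (6,3) g=2 f=10, (7,0) g=2 f=10]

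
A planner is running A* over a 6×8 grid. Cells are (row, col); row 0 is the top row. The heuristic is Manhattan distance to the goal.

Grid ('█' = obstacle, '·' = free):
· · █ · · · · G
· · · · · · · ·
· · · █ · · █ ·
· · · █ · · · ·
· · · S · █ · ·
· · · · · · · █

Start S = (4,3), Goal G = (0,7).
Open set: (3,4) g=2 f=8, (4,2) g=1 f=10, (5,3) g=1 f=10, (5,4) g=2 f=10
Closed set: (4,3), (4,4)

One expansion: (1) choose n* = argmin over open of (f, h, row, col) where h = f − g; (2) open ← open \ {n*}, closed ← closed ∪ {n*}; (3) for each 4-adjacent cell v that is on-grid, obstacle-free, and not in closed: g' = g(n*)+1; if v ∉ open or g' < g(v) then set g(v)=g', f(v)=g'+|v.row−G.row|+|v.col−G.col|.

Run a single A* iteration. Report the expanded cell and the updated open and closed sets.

expanded=(3,4); open=[(2,4) g=3 f=8, (3,5) g=3 f=8, (4,2) g=1 f=10, (5,3) g=1 f=10, (5,4) g=2 f=10]; closed=[(3,4), (4,3), (4,4)]

step 1: expand (3,4) (f=8, h=6) → closed; open now [(2,4) g=3 f=8, (3,5) g=3 f=8, (4,2) g=1 f=10, (5,3) g=1 f=10, (5,4) g=2 f=10]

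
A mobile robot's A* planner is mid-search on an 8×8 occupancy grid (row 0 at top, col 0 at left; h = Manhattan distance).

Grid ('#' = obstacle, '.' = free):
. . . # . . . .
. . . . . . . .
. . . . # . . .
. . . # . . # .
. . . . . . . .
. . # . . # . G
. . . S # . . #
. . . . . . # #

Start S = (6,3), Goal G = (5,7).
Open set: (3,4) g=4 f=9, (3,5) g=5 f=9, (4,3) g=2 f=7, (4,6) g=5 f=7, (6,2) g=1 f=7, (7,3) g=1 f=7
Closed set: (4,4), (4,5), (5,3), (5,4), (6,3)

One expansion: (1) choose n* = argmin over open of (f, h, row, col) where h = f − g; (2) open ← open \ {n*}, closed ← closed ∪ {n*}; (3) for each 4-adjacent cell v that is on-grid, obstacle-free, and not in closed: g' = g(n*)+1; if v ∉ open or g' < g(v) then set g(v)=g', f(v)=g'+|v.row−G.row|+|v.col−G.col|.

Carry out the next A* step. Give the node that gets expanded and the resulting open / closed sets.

step 1: expand (4,6) (f=7, h=2) → closed; open now [(3,4) g=4 f=9, (3,5) g=5 f=9, (4,3) g=2 f=7, (4,7) g=6 f=7, (5,6) g=6 f=7, (6,2) g=1 f=7, (7,3) g=1 f=7]

expanded=(4,6); open=[(3,4) g=4 f=9, (3,5) g=5 f=9, (4,3) g=2 f=7, (4,7) g=6 f=7, (5,6) g=6 f=7, (6,2) g=1 f=7, (7,3) g=1 f=7]; closed=[(4,4), (4,5), (4,6), (5,3), (5,4), (6,3)]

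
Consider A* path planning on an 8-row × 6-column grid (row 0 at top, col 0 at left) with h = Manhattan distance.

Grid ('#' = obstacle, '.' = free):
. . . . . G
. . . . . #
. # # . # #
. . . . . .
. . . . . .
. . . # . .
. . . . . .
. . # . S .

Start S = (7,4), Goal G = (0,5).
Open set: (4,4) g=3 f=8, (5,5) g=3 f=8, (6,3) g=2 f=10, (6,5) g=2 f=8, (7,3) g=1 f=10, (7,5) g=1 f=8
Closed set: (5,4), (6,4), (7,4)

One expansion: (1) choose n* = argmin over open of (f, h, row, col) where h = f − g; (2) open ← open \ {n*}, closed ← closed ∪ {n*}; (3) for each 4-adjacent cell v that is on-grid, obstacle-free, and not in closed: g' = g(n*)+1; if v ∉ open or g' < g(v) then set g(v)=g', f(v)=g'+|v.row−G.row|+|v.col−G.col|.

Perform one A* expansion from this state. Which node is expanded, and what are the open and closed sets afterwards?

step 1: expand (4,4) (f=8, h=5) → closed; open now [(3,4) g=4 f=8, (4,3) g=4 f=10, (4,5) g=4 f=8, (5,5) g=3 f=8, (6,3) g=2 f=10, (6,5) g=2 f=8, (7,3) g=1 f=10, (7,5) g=1 f=8]

expanded=(4,4); open=[(3,4) g=4 f=8, (4,3) g=4 f=10, (4,5) g=4 f=8, (5,5) g=3 f=8, (6,3) g=2 f=10, (6,5) g=2 f=8, (7,3) g=1 f=10, (7,5) g=1 f=8]; closed=[(4,4), (5,4), (6,4), (7,4)]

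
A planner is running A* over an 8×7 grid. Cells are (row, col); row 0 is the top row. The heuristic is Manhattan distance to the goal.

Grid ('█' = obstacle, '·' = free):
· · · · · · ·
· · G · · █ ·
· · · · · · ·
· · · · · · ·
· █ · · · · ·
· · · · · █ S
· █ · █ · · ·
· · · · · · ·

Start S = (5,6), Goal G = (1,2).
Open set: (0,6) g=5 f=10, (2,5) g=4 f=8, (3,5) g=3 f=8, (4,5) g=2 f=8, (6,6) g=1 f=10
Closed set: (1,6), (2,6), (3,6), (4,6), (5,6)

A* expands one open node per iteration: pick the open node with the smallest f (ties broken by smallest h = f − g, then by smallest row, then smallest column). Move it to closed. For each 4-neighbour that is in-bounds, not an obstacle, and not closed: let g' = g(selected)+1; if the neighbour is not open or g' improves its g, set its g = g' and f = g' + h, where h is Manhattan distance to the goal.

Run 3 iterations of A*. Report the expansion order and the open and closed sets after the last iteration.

step 1: expand (2,5) (f=8, h=4) → closed; open now [(0,6) g=5 f=10, (2,4) g=5 f=8, (3,5) g=3 f=8, (4,5) g=2 f=8, (6,6) g=1 f=10]
step 2: expand (2,4) (f=8, h=3) → closed; open now [(0,6) g=5 f=10, (1,4) g=6 f=8, (2,3) g=6 f=8, (3,4) g=6 f=10, (3,5) g=3 f=8, (4,5) g=2 f=8, (6,6) g=1 f=10]
step 3: expand (1,4) (f=8, h=2) → closed; open now [(0,4) g=7 f=10, (0,6) g=5 f=10, (1,3) g=7 f=8, (2,3) g=6 f=8, (3,4) g=6 f=10, (3,5) g=3 f=8, (4,5) g=2 f=8, (6,6) g=1 f=10]

order=[(2,5) → (2,4) → (1,4)]; open=[(0,4) g=7 f=10, (0,6) g=5 f=10, (1,3) g=7 f=8, (2,3) g=6 f=8, (3,4) g=6 f=10, (3,5) g=3 f=8, (4,5) g=2 f=8, (6,6) g=1 f=10]; closed=[(1,4), (1,6), (2,4), (2,5), (2,6), (3,6), (4,6), (5,6)]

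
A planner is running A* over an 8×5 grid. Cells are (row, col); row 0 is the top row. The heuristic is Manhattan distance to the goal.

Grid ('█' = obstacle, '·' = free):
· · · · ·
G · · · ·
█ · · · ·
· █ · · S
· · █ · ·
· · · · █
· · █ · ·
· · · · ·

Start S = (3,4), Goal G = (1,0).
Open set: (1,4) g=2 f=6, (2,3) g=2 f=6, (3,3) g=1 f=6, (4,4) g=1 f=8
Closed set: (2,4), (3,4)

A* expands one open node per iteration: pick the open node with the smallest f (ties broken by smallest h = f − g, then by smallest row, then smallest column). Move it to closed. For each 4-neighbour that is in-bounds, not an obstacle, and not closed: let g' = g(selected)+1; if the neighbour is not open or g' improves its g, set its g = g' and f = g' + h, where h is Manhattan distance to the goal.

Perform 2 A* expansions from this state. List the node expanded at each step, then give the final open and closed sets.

order=[(1,4) → (1,3)]; open=[(0,3) g=4 f=8, (0,4) g=3 f=8, (1,2) g=4 f=6, (2,3) g=2 f=6, (3,3) g=1 f=6, (4,4) g=1 f=8]; closed=[(1,3), (1,4), (2,4), (3,4)]

step 1: expand (1,4) (f=6, h=4) → closed; open now [(0,4) g=3 f=8, (1,3) g=3 f=6, (2,3) g=2 f=6, (3,3) g=1 f=6, (4,4) g=1 f=8]
step 2: expand (1,3) (f=6, h=3) → closed; open now [(0,3) g=4 f=8, (0,4) g=3 f=8, (1,2) g=4 f=6, (2,3) g=2 f=6, (3,3) g=1 f=6, (4,4) g=1 f=8]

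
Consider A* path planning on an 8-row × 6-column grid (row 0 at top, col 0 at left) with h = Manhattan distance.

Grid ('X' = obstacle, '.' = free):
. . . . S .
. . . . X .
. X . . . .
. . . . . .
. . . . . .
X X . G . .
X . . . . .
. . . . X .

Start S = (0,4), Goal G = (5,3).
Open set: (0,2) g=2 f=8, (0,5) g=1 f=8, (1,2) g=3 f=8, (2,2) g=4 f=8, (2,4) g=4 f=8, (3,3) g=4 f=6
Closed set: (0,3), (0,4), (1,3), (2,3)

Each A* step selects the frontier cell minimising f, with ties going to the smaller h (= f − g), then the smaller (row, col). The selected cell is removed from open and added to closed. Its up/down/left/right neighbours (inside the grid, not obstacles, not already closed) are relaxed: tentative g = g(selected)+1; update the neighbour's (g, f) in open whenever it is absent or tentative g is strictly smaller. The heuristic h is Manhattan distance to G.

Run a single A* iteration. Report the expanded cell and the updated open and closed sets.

step 1: expand (3,3) (f=6, h=2) → closed; open now [(0,2) g=2 f=8, (0,5) g=1 f=8, (1,2) g=3 f=8, (2,2) g=4 f=8, (2,4) g=4 f=8, (3,2) g=5 f=8, (3,4) g=5 f=8, (4,3) g=5 f=6]

expanded=(3,3); open=[(0,2) g=2 f=8, (0,5) g=1 f=8, (1,2) g=3 f=8, (2,2) g=4 f=8, (2,4) g=4 f=8, (3,2) g=5 f=8, (3,4) g=5 f=8, (4,3) g=5 f=6]; closed=[(0,3), (0,4), (1,3), (2,3), (3,3)]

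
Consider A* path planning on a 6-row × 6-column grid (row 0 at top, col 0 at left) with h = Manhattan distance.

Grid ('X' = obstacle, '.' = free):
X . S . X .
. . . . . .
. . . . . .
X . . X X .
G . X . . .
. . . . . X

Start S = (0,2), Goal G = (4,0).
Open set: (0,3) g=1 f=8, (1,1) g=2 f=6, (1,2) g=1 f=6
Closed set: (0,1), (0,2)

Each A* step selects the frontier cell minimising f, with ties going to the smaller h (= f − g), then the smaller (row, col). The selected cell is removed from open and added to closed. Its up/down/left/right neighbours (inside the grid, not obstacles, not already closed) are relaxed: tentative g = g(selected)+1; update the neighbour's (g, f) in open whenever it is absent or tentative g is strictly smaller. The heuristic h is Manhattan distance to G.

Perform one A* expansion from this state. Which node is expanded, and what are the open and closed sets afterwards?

step 1: expand (1,1) (f=6, h=4) → closed; open now [(0,3) g=1 f=8, (1,0) g=3 f=6, (1,2) g=1 f=6, (2,1) g=3 f=6]

expanded=(1,1); open=[(0,3) g=1 f=8, (1,0) g=3 f=6, (1,2) g=1 f=6, (2,1) g=3 f=6]; closed=[(0,1), (0,2), (1,1)]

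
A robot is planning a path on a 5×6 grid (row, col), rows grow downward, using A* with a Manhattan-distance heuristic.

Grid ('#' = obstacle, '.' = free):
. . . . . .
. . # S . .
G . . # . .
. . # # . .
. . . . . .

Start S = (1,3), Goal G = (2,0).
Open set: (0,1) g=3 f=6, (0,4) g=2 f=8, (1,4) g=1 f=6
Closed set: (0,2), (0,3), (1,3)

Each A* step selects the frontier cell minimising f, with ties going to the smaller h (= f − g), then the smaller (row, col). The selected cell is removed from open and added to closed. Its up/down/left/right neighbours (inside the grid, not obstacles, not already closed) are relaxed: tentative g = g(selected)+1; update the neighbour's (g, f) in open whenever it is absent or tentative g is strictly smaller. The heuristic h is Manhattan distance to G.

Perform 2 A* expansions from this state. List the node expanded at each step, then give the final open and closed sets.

step 1: expand (0,1) (f=6, h=3) → closed; open now [(0,0) g=4 f=6, (0,4) g=2 f=8, (1,1) g=4 f=6, (1,4) g=1 f=6]
step 2: expand (0,0) (f=6, h=2) → closed; open now [(0,4) g=2 f=8, (1,0) g=5 f=6, (1,1) g=4 f=6, (1,4) g=1 f=6]

order=[(0,1) → (0,0)]; open=[(0,4) g=2 f=8, (1,0) g=5 f=6, (1,1) g=4 f=6, (1,4) g=1 f=6]; closed=[(0,0), (0,1), (0,2), (0,3), (1,3)]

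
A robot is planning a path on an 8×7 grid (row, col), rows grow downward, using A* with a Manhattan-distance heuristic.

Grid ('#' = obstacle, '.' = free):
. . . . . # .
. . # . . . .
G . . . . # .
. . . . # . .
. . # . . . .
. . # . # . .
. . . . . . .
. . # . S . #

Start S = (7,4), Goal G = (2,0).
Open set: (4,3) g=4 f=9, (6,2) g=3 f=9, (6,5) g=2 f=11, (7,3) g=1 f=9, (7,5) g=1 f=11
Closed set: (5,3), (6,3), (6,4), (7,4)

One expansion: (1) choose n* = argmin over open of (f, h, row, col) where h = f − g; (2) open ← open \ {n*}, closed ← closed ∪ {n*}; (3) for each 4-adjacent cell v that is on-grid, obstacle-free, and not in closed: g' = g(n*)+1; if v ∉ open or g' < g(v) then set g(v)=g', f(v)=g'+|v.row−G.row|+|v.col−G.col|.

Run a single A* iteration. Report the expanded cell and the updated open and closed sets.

step 1: expand (4,3) (f=9, h=5) → closed; open now [(3,3) g=5 f=9, (4,4) g=5 f=11, (6,2) g=3 f=9, (6,5) g=2 f=11, (7,3) g=1 f=9, (7,5) g=1 f=11]

expanded=(4,3); open=[(3,3) g=5 f=9, (4,4) g=5 f=11, (6,2) g=3 f=9, (6,5) g=2 f=11, (7,3) g=1 f=9, (7,5) g=1 f=11]; closed=[(4,3), (5,3), (6,3), (6,4), (7,4)]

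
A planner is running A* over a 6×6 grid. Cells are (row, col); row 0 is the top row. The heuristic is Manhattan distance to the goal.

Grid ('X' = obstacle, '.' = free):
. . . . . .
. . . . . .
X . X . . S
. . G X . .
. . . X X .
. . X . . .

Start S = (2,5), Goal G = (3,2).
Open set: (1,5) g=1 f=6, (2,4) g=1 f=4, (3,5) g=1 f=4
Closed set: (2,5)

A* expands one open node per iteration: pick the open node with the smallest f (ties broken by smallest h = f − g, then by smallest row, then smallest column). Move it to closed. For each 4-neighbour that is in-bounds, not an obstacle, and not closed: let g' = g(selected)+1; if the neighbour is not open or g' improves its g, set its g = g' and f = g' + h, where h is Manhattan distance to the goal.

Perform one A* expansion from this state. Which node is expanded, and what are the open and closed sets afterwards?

step 1: expand (2,4) (f=4, h=3) → closed; open now [(1,4) g=2 f=6, (1,5) g=1 f=6, (2,3) g=2 f=4, (3,4) g=2 f=4, (3,5) g=1 f=4]

expanded=(2,4); open=[(1,4) g=2 f=6, (1,5) g=1 f=6, (2,3) g=2 f=4, (3,4) g=2 f=4, (3,5) g=1 f=4]; closed=[(2,4), (2,5)]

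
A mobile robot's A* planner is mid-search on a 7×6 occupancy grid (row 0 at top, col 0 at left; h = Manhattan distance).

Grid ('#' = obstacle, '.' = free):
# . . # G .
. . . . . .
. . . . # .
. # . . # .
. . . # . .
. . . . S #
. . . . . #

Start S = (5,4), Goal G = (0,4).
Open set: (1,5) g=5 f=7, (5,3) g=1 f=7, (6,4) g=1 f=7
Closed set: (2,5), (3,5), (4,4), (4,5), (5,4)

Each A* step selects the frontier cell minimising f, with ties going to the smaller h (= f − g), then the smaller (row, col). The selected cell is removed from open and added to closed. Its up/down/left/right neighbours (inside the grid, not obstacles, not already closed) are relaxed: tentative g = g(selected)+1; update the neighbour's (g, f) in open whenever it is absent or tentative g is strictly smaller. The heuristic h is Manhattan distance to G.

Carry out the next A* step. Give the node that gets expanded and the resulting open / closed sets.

expanded=(1,5); open=[(0,5) g=6 f=7, (1,4) g=6 f=7, (5,3) g=1 f=7, (6,4) g=1 f=7]; closed=[(1,5), (2,5), (3,5), (4,4), (4,5), (5,4)]

step 1: expand (1,5) (f=7, h=2) → closed; open now [(0,5) g=6 f=7, (1,4) g=6 f=7, (5,3) g=1 f=7, (6,4) g=1 f=7]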